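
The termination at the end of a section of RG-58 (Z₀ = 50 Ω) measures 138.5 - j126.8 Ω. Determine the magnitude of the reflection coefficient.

Γ = (Z_L − Z_0)/(Z_L + Z_0) = (88.5 − j126.8)/(188.5 − j126.8)
|Γ| = 155/227

|Γ| ≈ 0.681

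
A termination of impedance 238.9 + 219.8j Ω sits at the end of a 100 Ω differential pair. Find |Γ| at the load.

|Γ| ≈ 0.644

Γ = (Z_L − Z_0)/(Z_L + Z_0) = (138.9 + j219.8)/(338.9 + j219.8)
|Γ| = 260/404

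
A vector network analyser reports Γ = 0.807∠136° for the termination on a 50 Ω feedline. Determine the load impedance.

Z_L ≈ 6.2 + j19.9 Ω

Z_L = Z_0·(1 + Γ)/(1 − Γ) = 50·(0.419 + j0.561)/(1.58 − j0.561)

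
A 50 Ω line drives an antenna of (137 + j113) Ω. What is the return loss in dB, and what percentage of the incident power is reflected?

Γ = (87 + j113)/(187 + j113), |Γ| = 0.653
RL = −20·log₁₀(0.653) = 3.71 dB
P_refl/P_inc = |Γ|² = 0.426

RL ≈ 3.71 dB; 42.6% of incident power reflected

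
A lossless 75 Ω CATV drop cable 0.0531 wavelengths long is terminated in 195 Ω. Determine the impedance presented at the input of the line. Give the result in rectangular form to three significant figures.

βl = 2π × 0.0531 = 19.1°
tan(βl) = tan(19.1°) = 0.347
Z_in = Z_0·(Z_L + jZ_0·tanβl)/(Z_0 + jZ_L·tanβl)
     = 75·(195 + j26)/(75 + j67.6)

Z_in ≈ 121 − j82.6 Ω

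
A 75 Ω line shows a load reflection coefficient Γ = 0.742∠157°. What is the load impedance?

Z_L ≈ 11.6 + j14.9 Ω

Z_L = Z_0·(1 + Γ)/(1 − Γ) = 75·(0.317 + j0.29)/(1.68 − j0.29)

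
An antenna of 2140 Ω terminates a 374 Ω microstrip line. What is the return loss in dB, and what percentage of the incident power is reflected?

RL ≈ 3.07 dB; 49.3% of incident power reflected

Γ = (2140 − 374)/(2140 + 374) = 0.702
RL = −20·log₁₀(0.702) = 3.07 dB
P_refl/P_inc = |Γ|² = 0.493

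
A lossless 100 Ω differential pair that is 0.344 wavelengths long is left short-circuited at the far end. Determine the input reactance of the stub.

βl = 2π × 0.344 = 124°
tan(βl) = -1.49
For a short-circuited stub, Z_in = jZ_0·tan(βl)

X_in ≈ -149 Ω (capacitive)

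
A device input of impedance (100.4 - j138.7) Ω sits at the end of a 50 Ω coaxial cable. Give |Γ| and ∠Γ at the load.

Γ ≈ 0.721 ∠ -27.3°

Γ = (Z_L − Z_0)/(Z_L + Z_0) = (50.4 − j138.7)/(150.4 − j138.7)
|Γ| = 148/205 = 0.721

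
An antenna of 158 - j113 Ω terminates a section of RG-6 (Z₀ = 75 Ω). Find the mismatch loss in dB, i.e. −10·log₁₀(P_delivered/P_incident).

mismatch loss ≈ 1.51 dB

Γ = (83 − j113)/(233 − j113), |Γ| = 0.541
|Γ|² = 0.293, so P_del/P_inc = 1 − |Γ|² = 0.707
ML = −10·log₁₀(1 − |Γ|²)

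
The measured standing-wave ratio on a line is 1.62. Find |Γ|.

|Γ| = (S − 1)/(S + 1) = (1.62 − 1)/(1.62 + 1) = 0.62/2.62

|Γ| ≈ 0.237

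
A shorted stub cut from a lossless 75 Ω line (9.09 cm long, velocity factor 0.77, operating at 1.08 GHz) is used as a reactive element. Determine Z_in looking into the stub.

Z_in ≈ −j38.2 Ω

λ = v/f = 0.77·c / 1.08 GHz = 0.214 m
βl = 2π·l/λ = 2π × 0.425 = 153°
tan(βl) = -0.51
For a shorted stub, Z_in = jZ_0·tan(βl)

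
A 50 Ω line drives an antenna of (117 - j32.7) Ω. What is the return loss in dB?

Γ = (67 − j32.7)/(167 − j32.7), |Γ| = 0.438
RL = −20·log₁₀|Γ| = −20·log₁₀(0.438)

RL ≈ 7.17 dB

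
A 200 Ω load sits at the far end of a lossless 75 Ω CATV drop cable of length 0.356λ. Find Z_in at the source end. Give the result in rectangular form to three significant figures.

Z_in ≈ 41.9 + j46.6 Ω

βl = 2π × 0.356 = 128°
tan(βl) = tan(128°) = -1.27
Z_in = Z_0·(Z_L + jZ_0·tanβl)/(Z_0 + jZ_L·tanβl)
     = 75·(200 − j95.4)/(75 − j255)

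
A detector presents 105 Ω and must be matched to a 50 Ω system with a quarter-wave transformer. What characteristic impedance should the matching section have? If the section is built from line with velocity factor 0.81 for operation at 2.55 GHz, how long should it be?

Z_qwt ≈ 72.5 Ω; length ≈ 2.38 cm

Z_qwt = √(Z_0·R_L) = √(50 × 105) = √5250
λ = 0.81·c/f = 0.0953 m, so l = λ/4 = 0.0238 m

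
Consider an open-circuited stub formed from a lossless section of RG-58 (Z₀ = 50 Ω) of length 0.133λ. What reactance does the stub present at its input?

βl = 2π × 0.133 = 47.9°
tan(βl) = 1.11
For an open-circuited stub, Z_in = −jZ_0·cot(βl) = −jZ_0/tan(βl)

X_in ≈ -45.2 Ω (capacitive)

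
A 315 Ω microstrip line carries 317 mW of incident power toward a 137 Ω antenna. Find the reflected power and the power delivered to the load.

Γ = (137 − 315)/(137 + 315) = -0.394
|Γ|² = 0.155
P_refl = |Γ|²·P_inc = 49.2 mW, P_del = (1 − |Γ|²)·P_inc = 268 mW

P_reflected ≈ 49.2 mW; P_delivered ≈ 268 mW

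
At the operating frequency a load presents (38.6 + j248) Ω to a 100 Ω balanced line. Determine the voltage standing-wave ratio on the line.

VSWR ≈ 18.9

Γ = (Z_L − Z_0)/(Z_L + Z_0) = (-61.4 + j248)/(138.6 + j248)
|Γ| = 255/284 = 0.899
VSWR = (1 + |Γ|)/(1 − |Γ|) = 1.9/0.101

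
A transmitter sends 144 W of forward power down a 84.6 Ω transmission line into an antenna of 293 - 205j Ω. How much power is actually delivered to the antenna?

P_delivered ≈ 77.3 W

|Γ| = |(208.4 − j205)/(377.6 − j205)| = 0.68
|Γ|² = 0.463
P_refl = |Γ|²·P_inc = 66.7 W, P_del = (1 − |Γ|²)·P_inc = 77.3 W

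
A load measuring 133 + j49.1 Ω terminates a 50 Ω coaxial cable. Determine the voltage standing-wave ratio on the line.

Γ = (Z_L − Z_0)/(Z_L + Z_0) = (83 + j49.1)/(183 + j49.1)
|Γ| = 96.4/189 = 0.509
VSWR = (1 + |Γ|)/(1 − |Γ|) = 1.51/0.491

VSWR ≈ 3.07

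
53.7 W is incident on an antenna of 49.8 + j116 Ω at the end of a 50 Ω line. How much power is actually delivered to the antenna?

P_delivered ≈ 22.8 W

|Γ| = |(-0.2 + j116)/(99.8 + j116)| = 0.758
|Γ|² = 0.575
P_refl = |Γ|²·P_inc = 30.9 W, P_del = (1 − |Γ|²)·P_inc = 22.8 W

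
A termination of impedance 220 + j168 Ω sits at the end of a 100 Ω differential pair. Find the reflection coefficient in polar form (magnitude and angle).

Γ = (Z_L − Z_0)/(Z_L + Z_0) = (120 + j168)/(320 + j168)
|Γ| = 206/361 = 0.571

Γ ≈ 0.571 ∠ 26.8°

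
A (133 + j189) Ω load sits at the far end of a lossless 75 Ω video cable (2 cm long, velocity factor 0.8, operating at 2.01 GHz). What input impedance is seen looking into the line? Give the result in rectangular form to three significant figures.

λ = v/f = 0.8·c / 2.01 GHz = 0.119 m
βl = 2π·l/λ = 2π × 0.168 = 60.3°
tan(βl) = tan(60.3°) = 1.75
Z_in = Z_0·(Z_L + jZ_0·tanβl)/(Z_0 + jZ_L·tanβl)
     = 75·(133 + j320)/(-256 + j233)

Z_in ≈ 25.4 − j70.7 Ω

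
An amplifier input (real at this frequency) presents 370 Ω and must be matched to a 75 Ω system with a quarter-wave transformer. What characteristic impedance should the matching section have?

Z_qwt ≈ 167 Ω

Z_qwt = √(Z_0·R_L) = √(75 × 370) = √27750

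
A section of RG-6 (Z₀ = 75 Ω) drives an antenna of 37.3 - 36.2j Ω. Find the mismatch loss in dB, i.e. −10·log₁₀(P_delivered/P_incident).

mismatch loss ≈ 0.949 dB

Γ = (-37.7 − j36.2)/(112.3 − j36.2), |Γ| = 0.443
|Γ|² = 0.196, so P_del/P_inc = 1 − |Γ|² = 0.804
ML = −10·log₁₀(1 − |Γ|²)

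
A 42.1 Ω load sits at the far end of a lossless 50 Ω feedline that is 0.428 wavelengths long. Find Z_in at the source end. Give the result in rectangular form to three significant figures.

βl = 2π × 0.428 = 154°
tan(βl) = tan(154°) = -0.486
Z_in = Z_0·(Z_L + jZ_0·tanβl)/(Z_0 + jZ_L·tanβl)
     = 50·(42.1 − j24.3)/(50 − j20.5)

Z_in ≈ 44.6 − j6.06 Ω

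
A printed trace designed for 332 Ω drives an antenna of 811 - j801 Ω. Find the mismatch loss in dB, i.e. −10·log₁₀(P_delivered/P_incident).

Γ = (479 − j801)/(1143 − j801), |Γ| = 0.669
|Γ|² = 0.447, so P_del/P_inc = 1 − |Γ|² = 0.553
ML = −10·log₁₀(1 − |Γ|²)

mismatch loss ≈ 2.57 dB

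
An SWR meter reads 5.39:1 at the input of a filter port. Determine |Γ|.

|Γ| = (S − 1)/(S + 1) = (5.39 − 1)/(5.39 + 1) = 4.39/6.39

|Γ| ≈ 0.687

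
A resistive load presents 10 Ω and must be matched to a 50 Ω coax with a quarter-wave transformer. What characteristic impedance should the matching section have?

Z_qwt ≈ 22.4 Ω

Z_qwt = √(Z_0·R_L) = √(50 × 10) = √500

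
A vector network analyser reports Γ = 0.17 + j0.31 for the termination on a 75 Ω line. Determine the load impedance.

Z_L ≈ 83.6 + j59.2 Ω

Z_L = Z_0·(1 + Γ)/(1 − Γ) = 75·(1.17 + j0.31)/(0.83 − j0.31)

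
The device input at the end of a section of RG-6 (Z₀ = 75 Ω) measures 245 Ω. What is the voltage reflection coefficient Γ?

Γ = 0.531

Γ = (Z_L − Z_0)/(Z_L + Z_0) = (245 − 75)/(245 + 75) = 170/320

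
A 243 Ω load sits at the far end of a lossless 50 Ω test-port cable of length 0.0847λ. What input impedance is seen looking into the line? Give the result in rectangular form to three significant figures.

Z_in ≈ 35.6 − j72.5 Ω

βl = 2π × 0.0847 = 30.5°
tan(βl) = tan(30.5°) = 0.589
Z_in = Z_0·(Z_L + jZ_0·tanβl)/(Z_0 + jZ_L·tanβl)
     = 50·(243 + j29.4)/(50 + j143)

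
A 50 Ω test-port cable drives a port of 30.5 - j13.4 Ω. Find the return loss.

RL ≈ 10.8 dB

Γ = (-19.5 − j13.4)/(80.5 − j13.4), |Γ| = 0.29
RL = −20·log₁₀|Γ| = −20·log₁₀(0.29)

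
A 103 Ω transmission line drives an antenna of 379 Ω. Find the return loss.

Γ = (379 − 103)/(379 + 103) = 0.573
RL = −20·log₁₀|Γ| = −20·log₁₀(0.573)

RL ≈ 4.84 dB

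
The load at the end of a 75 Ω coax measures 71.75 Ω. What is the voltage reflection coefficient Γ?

Γ = -0.0221

Γ = (Z_L − Z_0)/(Z_L + Z_0) = (71.75 − 75)/(71.75 + 75) = -3.25/146.8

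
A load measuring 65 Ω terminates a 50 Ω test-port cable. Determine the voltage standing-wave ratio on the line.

Γ = (65 − 50)/(65 + 50) = 0.13
VSWR = (1 + 0.13)/(1 − 0.13)

VSWR ≈ 1.3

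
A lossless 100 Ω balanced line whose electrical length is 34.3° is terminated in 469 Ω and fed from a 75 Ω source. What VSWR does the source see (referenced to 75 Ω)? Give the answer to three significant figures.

VSWR ≈ 5.4

tan(βl) = 0.682
Z_in = Z_0·(Z_L + jZ_0·tanβl)/(Z_0 + jZ_L·tanβl) = 61.2 − j127 Ω
Γ_s = (Z_in − Z_s)/(Z_in + Z_s) = (-13.8 − j127)/(136 − j127), |Γ_s| = 0.687
VSWR = (1 + |Γ_s|)/(1 − |Γ_s|)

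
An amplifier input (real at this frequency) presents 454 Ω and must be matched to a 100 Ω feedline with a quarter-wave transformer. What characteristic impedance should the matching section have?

Z_qwt ≈ 213 Ω

Z_qwt = √(Z_0·R_L) = √(100 × 454) = √45400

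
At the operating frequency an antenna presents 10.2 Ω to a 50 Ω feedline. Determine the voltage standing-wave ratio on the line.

VSWR ≈ 4.9

For a purely resistive load, VSWR = R_L/Z_0 or Z_0/R_L (whichever > 1) = 50/10.2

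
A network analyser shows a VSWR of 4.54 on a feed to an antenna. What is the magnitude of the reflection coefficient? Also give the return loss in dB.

|Γ| ≈ 0.639; return loss ≈ 3.89 dB

|Γ| = (S − 1)/(S + 1) = (4.54 − 1)/(4.54 + 1) = 3.54/5.54
RL = −20·log₁₀|Γ| = −20·log₁₀(0.639)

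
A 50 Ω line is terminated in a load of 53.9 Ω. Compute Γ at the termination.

Γ = 0.0375

Γ = (Z_L − Z_0)/(Z_L + Z_0) = (53.9 − 50)/(53.9 + 50) = 3.9/103.9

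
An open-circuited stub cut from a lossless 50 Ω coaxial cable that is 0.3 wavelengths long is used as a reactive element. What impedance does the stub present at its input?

βl = 2π × 0.3 = 108°
tan(βl) = -3.08
For an open-circuited stub, Z_in = −jZ_0·cot(βl) = −jZ_0/tan(βl)

Z_in ≈ +j16.2 Ω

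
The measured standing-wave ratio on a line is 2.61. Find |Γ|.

|Γ| ≈ 0.446

|Γ| = (S − 1)/(S + 1) = (2.61 − 1)/(2.61 + 1) = 1.61/3.61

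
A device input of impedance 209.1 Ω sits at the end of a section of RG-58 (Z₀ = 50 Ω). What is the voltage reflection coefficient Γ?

Γ = (Z_L − Z_0)/(Z_L + Z_0) = (209.1 − 50)/(209.1 + 50) = 159.1/259.1

Γ = 0.614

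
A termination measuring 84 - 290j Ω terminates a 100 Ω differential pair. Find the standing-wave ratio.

VSWR ≈ 12

Γ = (Z_L − Z_0)/(Z_L + Z_0) = (-16 − j290)/(184 − j290)
|Γ| = 290/343 = 0.846
VSWR = (1 + |Γ|)/(1 − |Γ|) = 1.85/0.154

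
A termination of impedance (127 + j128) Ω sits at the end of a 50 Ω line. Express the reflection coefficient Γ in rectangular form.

Γ ≈ 0.629 + j0.268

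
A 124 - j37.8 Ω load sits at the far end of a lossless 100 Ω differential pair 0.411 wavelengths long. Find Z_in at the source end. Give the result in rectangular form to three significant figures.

Z_in ≈ 146 + j16.5 Ω

βl = 2π × 0.411 = 148°
tan(βl) = tan(148°) = -0.626
Z_in = Z_0·(Z_L + jZ_0·tanβl)/(Z_0 + jZ_L·tanβl)
     = 100·(124 − j100)/(76.3 − j77.6)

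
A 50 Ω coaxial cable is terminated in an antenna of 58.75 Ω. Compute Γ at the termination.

Γ = (Z_L − Z_0)/(Z_L + Z_0) = (58.75 − 50)/(58.75 + 50) = 8.75/108.8

Γ = 0.0805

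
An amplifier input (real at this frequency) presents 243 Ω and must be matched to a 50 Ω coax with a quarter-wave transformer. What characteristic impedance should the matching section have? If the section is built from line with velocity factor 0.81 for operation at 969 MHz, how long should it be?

Z_qwt ≈ 110 Ω; length ≈ 6.27 cm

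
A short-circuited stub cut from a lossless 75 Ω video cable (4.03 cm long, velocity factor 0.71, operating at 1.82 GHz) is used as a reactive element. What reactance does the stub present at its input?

X_in ≈ -111 Ω (capacitive)

λ = v/f = 0.71·c / 1.82 GHz = 0.117 m
βl = 2π·l/λ = 2π × 0.344 = 124°
tan(βl) = -1.48
For a short-circuited stub, Z_in = jZ_0·tan(βl)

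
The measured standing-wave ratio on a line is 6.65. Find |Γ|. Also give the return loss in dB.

|Γ| ≈ 0.739; return loss ≈ 2.63 dB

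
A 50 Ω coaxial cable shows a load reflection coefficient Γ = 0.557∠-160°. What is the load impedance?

Z_L ≈ 14.6 − j8.08 Ω

Z_L = Z_0·(1 + Γ)/(1 − Γ) = 50·(0.477 − j0.191)/(1.52 + j0.191)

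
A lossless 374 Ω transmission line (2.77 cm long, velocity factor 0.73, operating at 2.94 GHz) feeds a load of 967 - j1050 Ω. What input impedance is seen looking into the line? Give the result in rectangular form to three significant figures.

λ = v/f = 0.73·c / 2.94 GHz = 0.0745 m
βl = 2π·l/λ = 2π × 0.372 = 134°
tan(βl) = tan(134°) = -1.04
Z_in = Z_0·(Z_L + jZ_0·tanβl)/(Z_0 + jZ_L·tanβl)
     = 374·(967 − j1440)/(-718 − j1010)

Z_in ≈ 184 + j491 Ω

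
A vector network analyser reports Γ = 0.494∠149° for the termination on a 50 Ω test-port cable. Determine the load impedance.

Z_L = Z_0·(1 + Γ)/(1 − Γ) = 50·(0.577 + j0.254)/(1.42 − j0.254)

Z_L ≈ 18.1 + j12.2 Ω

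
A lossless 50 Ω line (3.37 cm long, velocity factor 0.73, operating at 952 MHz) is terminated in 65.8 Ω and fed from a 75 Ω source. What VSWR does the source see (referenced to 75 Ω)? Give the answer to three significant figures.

VSWR ≈ 1.73

λ = v/f = 0.73·c / 952 MHz = 0.23 m
βl = 2π·l/λ = 2π × 0.146 = 52.7°
tan(βl) = 1.31
Z_in = Z_0·(Z_L + jZ_0·tanβl)/(Z_0 + jZ_L·tanβl) = 45 − j12 Ω
Γ_s = (Z_in − Z_s)/(Z_in + Z_s) = (-30 − j12)/(120 − j12), |Γ_s| = 0.268
VSWR = (1 + |Γ_s|)/(1 − |Γ_s|)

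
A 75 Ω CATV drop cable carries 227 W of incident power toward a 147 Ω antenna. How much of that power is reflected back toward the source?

P_reflected ≈ 23.9 W

Γ = (147 − 75)/(147 + 75) = 0.324
|Γ|² = 0.105
P_refl = |Γ|²·P_inc = 23.9 W, P_del = (1 − |Γ|²)·P_inc = 203 W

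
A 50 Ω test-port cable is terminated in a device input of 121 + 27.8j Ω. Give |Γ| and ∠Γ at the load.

Γ ≈ 0.44 ∠ 12.1°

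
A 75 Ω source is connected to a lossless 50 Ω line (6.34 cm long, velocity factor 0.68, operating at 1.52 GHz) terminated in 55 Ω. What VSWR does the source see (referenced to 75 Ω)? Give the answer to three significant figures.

VSWR ≈ 1.37

λ = v/f = 0.68·c / 1.52 GHz = 0.134 m
βl = 2π·l/λ = 2π × 0.472 = 170°
tan(βl) = -0.175
Z_in = Z_0·(Z_L + jZ_0·tanβl)/(Z_0 + jZ_L·tanβl) = 54.7 + j1.77 Ω
Γ_s = (Z_in − Z_s)/(Z_in + Z_s) = (-20.3 + j1.77)/(130 + j1.77), |Γ_s| = 0.157
VSWR = (1 + |Γ_s|)/(1 − |Γ_s|)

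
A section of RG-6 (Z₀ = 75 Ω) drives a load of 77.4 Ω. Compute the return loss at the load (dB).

RL ≈ 36.1 dB

Γ = (77.4 − 75)/(77.4 + 75) = 0.0157
RL = −20·log₁₀|Γ| = −20·log₁₀(0.0157)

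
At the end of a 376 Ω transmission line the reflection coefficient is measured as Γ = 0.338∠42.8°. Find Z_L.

Z_L ≈ 539 + j279 Ω

Z_L = Z_0·(1 + Γ)/(1 − Γ) = 376·(1.25 + j0.23)/(0.752 − j0.23)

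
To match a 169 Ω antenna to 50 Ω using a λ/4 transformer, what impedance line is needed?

Z_qwt = √(Z_0·R_L) = √(50 × 169) = √8450

Z_qwt ≈ 91.9 Ω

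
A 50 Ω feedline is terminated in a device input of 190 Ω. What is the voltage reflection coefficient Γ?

Γ = (Z_L − Z_0)/(Z_L + Z_0) = (190 − 50)/(190 + 50) = 140/240

Γ = 0.583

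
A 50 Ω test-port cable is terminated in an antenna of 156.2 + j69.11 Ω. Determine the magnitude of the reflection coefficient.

|Γ| ≈ 0.583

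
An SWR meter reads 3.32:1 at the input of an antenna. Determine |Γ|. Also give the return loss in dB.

|Γ| ≈ 0.537; return loss ≈ 5.4 dB

|Γ| = (S − 1)/(S + 1) = (3.32 − 1)/(3.32 + 1) = 2.32/4.32
RL = −20·log₁₀|Γ| = −20·log₁₀(0.537)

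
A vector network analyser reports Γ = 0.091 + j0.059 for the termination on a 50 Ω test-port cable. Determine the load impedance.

Z_L = Z_0·(1 + Γ)/(1 − Γ) = 50·(1.09 + j0.059)/(0.909 − j0.059)

Z_L ≈ 59.5 + j7.11 Ω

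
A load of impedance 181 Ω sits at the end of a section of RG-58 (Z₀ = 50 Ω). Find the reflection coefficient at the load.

Γ = 0.567

Γ = (Z_L − Z_0)/(Z_L + Z_0) = (181 − 50)/(181 + 50) = 131/231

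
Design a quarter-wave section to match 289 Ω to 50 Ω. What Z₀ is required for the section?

Z_qwt ≈ 120 Ω

Z_qwt = √(Z_0·R_L) = √(50 × 289) = √14450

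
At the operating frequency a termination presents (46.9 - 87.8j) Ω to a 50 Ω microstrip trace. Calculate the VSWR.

Γ = (Z_L − Z_0)/(Z_L + Z_0) = (-3.1 − j87.8)/(96.9 − j87.8)
|Γ| = 87.9/131 = 0.672
VSWR = (1 + |Γ|)/(1 − |Γ|) = 1.67/0.328

VSWR ≈ 5.1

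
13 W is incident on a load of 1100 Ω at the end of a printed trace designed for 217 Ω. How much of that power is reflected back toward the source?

Γ = (1100 − 217)/(1100 + 217) = 0.67
|Γ|² = 0.45
P_refl = |Γ|²·P_inc = 5.84 W, P_del = (1 − |Γ|²)·P_inc = 7.16 W

P_reflected ≈ 5.84 W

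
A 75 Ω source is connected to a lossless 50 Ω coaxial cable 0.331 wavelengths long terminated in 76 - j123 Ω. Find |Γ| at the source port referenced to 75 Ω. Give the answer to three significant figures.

βl = 2π × 0.331 = 119°
tan(βl) = -1.79
Z_in = Z_0·(Z_L + jZ_0·tanβl)/(Z_0 + jZ_L·tanβl) = 16.8 + j48.9 Ω
Γ_s = (Z_in − Z_s)/(Z_in + Z_s) = (-58.2 + j48.9)/(91.8 + j48.9), |Γ_s| = 0.731

|Γ| ≈ 0.731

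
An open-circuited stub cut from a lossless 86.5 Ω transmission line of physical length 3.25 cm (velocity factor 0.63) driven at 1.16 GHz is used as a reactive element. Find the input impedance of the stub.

Z_in ≈ −j28.4 Ω

λ = v/f = 0.63·c / 1.16 GHz = 0.163 m
βl = 2π·l/λ = 2π × 0.199 = 71.8°
tan(βl) = 3.04
For an open-circuited stub, Z_in = −jZ_0·cot(βl) = −jZ_0/tan(βl)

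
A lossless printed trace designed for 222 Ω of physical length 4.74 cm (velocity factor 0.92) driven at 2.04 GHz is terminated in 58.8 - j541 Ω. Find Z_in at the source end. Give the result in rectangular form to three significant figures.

λ = v/f = 0.92·c / 2.04 GHz = 0.135 m
βl = 2π·l/λ = 2π × 0.35 = 126°
tan(βl) = tan(126°) = -1.37
Z_in = Z_0·(Z_L + jZ_0·tanβl)/(Z_0 + jZ_L·tanβl)
     = 222·(58.8 − j845)/(-519 − j80.6)

Z_in ≈ 30.2 + j357 Ω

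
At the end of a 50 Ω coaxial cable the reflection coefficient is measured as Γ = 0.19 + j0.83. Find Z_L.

Z_L ≈ 10.2 + j61.7 Ω

Z_L = Z_0·(1 + Γ)/(1 − Γ) = 50·(1.19 + j0.83)/(0.81 − j0.83)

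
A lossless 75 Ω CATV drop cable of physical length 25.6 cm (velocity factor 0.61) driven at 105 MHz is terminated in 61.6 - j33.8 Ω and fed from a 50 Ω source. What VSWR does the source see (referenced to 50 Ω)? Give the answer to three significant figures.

λ = v/f = 0.61·c / 105 MHz = 1.74 m
βl = 2π·l/λ = 2π × 0.147 = 52.9°
tan(βl) = 1.32
Z_in = Z_0·(Z_L + jZ_0·tanβl)/(Z_0 + jZ_L·tanβl) = 45.4 + j10 Ω
Γ_s = (Z_in − Z_s)/(Z_in + Z_s) = (-4.57 + j10)/(95.4 + j10), |Γ_s| = 0.115
VSWR = (1 + |Γ_s|)/(1 − |Γ_s|)

VSWR ≈ 1.26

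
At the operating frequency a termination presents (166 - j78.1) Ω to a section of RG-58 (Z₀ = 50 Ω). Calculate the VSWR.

VSWR ≈ 4.11

Γ = (Z_L − Z_0)/(Z_L + Z_0) = (116 − j78.1)/(216 − j78.1)
|Γ| = 140/230 = 0.609
VSWR = (1 + |Γ|)/(1 − |Γ|) = 1.61/0.391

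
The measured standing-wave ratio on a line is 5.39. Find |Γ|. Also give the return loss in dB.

|Γ| = (S − 1)/(S + 1) = (5.39 − 1)/(5.39 + 1) = 4.39/6.39
RL = −20·log₁₀|Γ| = −20·log₁₀(0.687)

|Γ| ≈ 0.687; return loss ≈ 3.26 dB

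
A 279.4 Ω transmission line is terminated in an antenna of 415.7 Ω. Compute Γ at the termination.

Γ = 0.196

Γ = (Z_L − Z_0)/(Z_L + Z_0) = (415.7 − 279.4)/(415.7 + 279.4) = 136.3/695.1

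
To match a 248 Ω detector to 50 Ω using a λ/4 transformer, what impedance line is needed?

Z_qwt ≈ 111 Ω

Z_qwt = √(Z_0·R_L) = √(50 × 248) = √12400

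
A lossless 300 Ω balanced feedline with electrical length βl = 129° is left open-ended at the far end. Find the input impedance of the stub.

Z_in ≈ +j243 Ω

tan(βl) = -1.23
For an open-ended stub, Z_in = −jZ_0·cot(βl) = −jZ_0/tan(βl)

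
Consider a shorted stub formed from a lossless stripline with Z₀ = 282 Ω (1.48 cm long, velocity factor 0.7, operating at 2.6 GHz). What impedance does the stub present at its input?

Z_in ≈ +j632 Ω

λ = v/f = 0.7·c / 2.6 GHz = 0.0808 m
βl = 2π·l/λ = 2π × 0.183 = 66°
tan(βl) = 2.24
For a shorted stub, Z_in = jZ_0·tan(βl)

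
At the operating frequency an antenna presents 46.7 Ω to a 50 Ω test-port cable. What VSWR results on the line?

VSWR ≈ 1.07

Γ = (46.7 − 50)/(46.7 + 50) = -0.0341
VSWR = (1 + 0.0341)/(1 − 0.0341)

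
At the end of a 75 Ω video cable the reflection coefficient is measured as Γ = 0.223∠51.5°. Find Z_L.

Z_L = Z_0·(1 + Γ)/(1 − Γ) = 75·(1.14 + j0.175)/(0.861 − j0.175)

Z_L ≈ 92.3 + j33.9 Ω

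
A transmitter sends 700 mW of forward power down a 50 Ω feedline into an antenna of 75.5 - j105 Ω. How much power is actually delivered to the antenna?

P_delivered ≈ 395 mW

|Γ| = |(25.5 − j105)/(125.5 − j105)| = 0.66
|Γ|² = 0.436
P_refl = |Γ|²·P_inc = 305 mW, P_del = (1 − |Γ|²)·P_inc = 395 mW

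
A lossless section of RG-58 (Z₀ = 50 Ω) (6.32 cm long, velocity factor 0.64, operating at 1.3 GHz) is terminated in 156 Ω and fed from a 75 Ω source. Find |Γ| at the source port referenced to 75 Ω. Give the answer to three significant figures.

|Γ| ≈ 0.449

λ = v/f = 0.64·c / 1.3 GHz = 0.148 m
βl = 2π·l/λ = 2π × 0.428 = 154°
tan(βl) = -0.487
Z_in = Z_0·(Z_L + jZ_0·tanβl)/(Z_0 + jZ_L·tanβl) = 58.4 + j64.3 Ω
Γ_s = (Z_in − Z_s)/(Z_in + Z_s) = (-16.6 + j64.3)/(133 + j64.3), |Γ_s| = 0.449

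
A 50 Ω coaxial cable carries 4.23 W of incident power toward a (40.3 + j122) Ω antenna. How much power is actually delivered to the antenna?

P_delivered ≈ 1.48 W

|Γ| = |(-9.7 + j122)/(90.3 + j122)| = 0.806
|Γ|² = 0.65
P_refl = |Γ|²·P_inc = 2.75 W, P_del = (1 − |Γ|²)·P_inc = 1.48 W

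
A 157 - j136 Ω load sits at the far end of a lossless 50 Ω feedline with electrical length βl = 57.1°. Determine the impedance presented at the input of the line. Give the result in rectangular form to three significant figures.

tan(βl) = tan(57.1°) = 1.55
Z_in = Z_0·(Z_L + jZ_0·tanβl)/(Z_0 + jZ_L·tanβl)
     = 50·(157 − j58.7)/(260 + j243)

Z_in ≈ 10.5 − j21.1 Ω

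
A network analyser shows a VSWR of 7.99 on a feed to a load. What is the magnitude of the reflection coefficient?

|Γ| = (S − 1)/(S + 1) = (7.99 − 1)/(7.99 + 1) = 6.99/8.99

|Γ| ≈ 0.778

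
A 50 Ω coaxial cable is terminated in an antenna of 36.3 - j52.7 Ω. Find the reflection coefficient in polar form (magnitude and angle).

Γ ≈ 0.538 ∠ -73.2°

Γ = (Z_L − Z_0)/(Z_L + Z_0) = (-13.7 − j52.7)/(86.3 − j52.7)
|Γ| = 54.5/101 = 0.538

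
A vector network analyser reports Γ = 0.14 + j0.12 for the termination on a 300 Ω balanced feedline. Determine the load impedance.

Z_L = Z_0·(1 + Γ)/(1 − Γ) = 300·(1.14 + j0.12)/(0.86 − j0.12)

Z_L ≈ 384 + j95.5 Ω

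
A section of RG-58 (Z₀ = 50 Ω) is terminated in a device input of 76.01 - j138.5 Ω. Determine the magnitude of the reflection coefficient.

Γ = (Z_L − Z_0)/(Z_L + Z_0) = (26.01 − j138.5)/(126 − j138.5)
|Γ| = 141/187

|Γ| ≈ 0.753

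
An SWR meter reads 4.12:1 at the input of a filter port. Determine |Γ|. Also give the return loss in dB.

|Γ| = (S − 1)/(S + 1) = (4.12 − 1)/(4.12 + 1) = 3.12/5.12
RL = −20·log₁₀|Γ| = −20·log₁₀(0.609)

|Γ| ≈ 0.609; return loss ≈ 4.3 dB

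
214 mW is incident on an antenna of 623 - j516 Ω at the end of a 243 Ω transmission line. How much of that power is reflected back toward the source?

P_reflected ≈ 86.5 mW

|Γ| = |(380 − j516)/(866 − j516)| = 0.636
|Γ|² = 0.404
P_refl = |Γ|²·P_inc = 86.5 mW, P_del = (1 − |Γ|²)·P_inc = 128 mW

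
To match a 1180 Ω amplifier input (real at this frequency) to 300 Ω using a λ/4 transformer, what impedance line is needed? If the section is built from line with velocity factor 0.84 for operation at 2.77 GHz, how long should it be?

Z_qwt = √(Z_0·R_L) = √(300 × 1180) = √354000
λ = 0.84·c/f = 0.091 m, so l = λ/4 = 0.0227 m

Z_qwt ≈ 595 Ω; length ≈ 2.27 cm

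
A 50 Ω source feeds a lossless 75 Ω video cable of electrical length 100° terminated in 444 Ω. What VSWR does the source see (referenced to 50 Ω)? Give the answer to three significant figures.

tan(βl) = -5.67
Z_in = Z_0·(Z_L + jZ_0·tanβl)/(Z_0 + jZ_L·tanβl) = 13.1 + j12.8 Ω
Γ_s = (Z_in − Z_s)/(Z_in + Z_s) = (-36.9 + j12.8)/(63.1 + j12.8), |Γ_s| = 0.608
VSWR = (1 + |Γ_s|)/(1 − |Γ_s|)

VSWR ≈ 4.1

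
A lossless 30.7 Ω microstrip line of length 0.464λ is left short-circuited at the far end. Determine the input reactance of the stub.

βl = 2π × 0.464 = 167°
tan(βl) = -0.23
For a short-circuited stub, Z_in = jZ_0·tan(βl)

X_in ≈ -7.07 Ω (capacitive)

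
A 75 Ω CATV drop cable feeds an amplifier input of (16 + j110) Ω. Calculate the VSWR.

VSWR ≈ 14.9

Γ = (Z_L − Z_0)/(Z_L + Z_0) = (-59 + j110)/(91 + j110)
|Γ| = 125/143 = 0.874
VSWR = (1 + |Γ|)/(1 − |Γ|) = 1.87/0.126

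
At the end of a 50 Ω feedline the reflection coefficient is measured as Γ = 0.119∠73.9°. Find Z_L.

Z_L ≈ 52 + j12.1 Ω

Z_L = Z_0·(1 + Γ)/(1 − Γ) = 50·(1.03 + j0.114)/(0.967 − j0.114)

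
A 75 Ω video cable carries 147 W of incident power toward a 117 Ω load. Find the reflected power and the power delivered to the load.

P_reflected ≈ 7.03 W; P_delivered ≈ 140 W

Γ = (117 − 75)/(117 + 75) = 0.219
|Γ|² = 0.0479
P_refl = |Γ|²·P_inc = 7.03 W, P_del = (1 − |Γ|²)·P_inc = 140 W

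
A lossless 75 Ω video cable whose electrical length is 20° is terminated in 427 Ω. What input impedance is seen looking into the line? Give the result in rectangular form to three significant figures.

Z_in ≈ 91.3 − j162 Ω

tan(βl) = tan(20°) = 0.364
Z_in = Z_0·(Z_L + jZ_0·tanβl)/(Z_0 + jZ_L·tanβl)
     = 75·(427 + j27.3)/(75 + j155)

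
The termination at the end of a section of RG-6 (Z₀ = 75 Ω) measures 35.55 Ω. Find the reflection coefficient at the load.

Γ = -0.357

Γ = (Z_L − Z_0)/(Z_L + Z_0) = (35.55 − 75)/(35.55 + 75) = -39.45/110.5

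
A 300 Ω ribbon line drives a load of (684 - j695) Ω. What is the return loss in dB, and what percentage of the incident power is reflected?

RL ≈ 3.62 dB; 43.4% of incident power reflected

Γ = (384 − j695)/(984 − j695), |Γ| = 0.659
RL = −20·log₁₀(0.659) = 3.62 dB
P_refl/P_inc = |Γ|² = 0.434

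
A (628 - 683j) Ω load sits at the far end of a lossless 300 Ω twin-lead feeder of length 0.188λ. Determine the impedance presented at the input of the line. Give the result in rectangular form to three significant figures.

βl = 2π × 0.188 = 67.7°
tan(βl) = tan(67.7°) = 2.44
Z_in = Z_0·(Z_L + jZ_0·tanβl)/(Z_0 + jZ_L·tanβl)
     = 300·(628 + j47.7)/(1960 + j1530)

Z_in ≈ 63.2 − j42 Ω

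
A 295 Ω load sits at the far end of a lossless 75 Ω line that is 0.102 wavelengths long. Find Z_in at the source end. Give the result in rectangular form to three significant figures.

βl = 2π × 0.102 = 36.7°
tan(βl) = tan(36.7°) = 0.746
Z_in = Z_0·(Z_L + jZ_0·tanβl)/(Z_0 + jZ_L·tanβl)
     = 75·(295 + j55.9)/(75 + j220)

Z_in ≈ 47.8 − j84.3 Ω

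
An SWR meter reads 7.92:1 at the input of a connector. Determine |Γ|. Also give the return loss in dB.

|Γ| ≈ 0.776; return loss ≈ 2.21 dB

|Γ| = (S − 1)/(S + 1) = (7.92 − 1)/(7.92 + 1) = 6.92/8.92
RL = −20·log₁₀|Γ| = −20·log₁₀(0.776)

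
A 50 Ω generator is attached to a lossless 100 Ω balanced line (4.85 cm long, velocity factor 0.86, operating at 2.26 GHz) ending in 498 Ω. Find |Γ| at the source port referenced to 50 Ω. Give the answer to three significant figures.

|Γ| ≈ 0.789

λ = v/f = 0.86·c / 2.26 GHz = 0.114 m
βl = 2π·l/λ = 2π × 0.425 = 153°
tan(βl) = -0.511
Z_in = Z_0·(Z_L + jZ_0·tanβl)/(Z_0 + jZ_L·tanβl) = 84.1 + j163 Ω
Γ_s = (Z_in − Z_s)/(Z_in + Z_s) = (34.1 + j163)/(134 + j163), |Γ_s| = 0.789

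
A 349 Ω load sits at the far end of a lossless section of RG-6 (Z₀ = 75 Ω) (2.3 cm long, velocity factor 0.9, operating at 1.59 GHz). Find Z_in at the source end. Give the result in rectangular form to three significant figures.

λ = v/f = 0.9·c / 1.59 GHz = 0.17 m
βl = 2π·l/λ = 2π × 0.135 = 48.8°
tan(βl) = tan(48.8°) = 1.14
Z_in = Z_0·(Z_L + jZ_0·tanβl)/(Z_0 + jZ_L·tanβl)
     = 75·(349 + j85.6)/(75 + j398)

Z_in ≈ 27.5 − j60.6 Ω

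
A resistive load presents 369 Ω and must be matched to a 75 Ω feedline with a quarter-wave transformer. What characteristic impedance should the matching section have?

Z_qwt ≈ 166 Ω

Z_qwt = √(Z_0·R_L) = √(75 × 369) = √27680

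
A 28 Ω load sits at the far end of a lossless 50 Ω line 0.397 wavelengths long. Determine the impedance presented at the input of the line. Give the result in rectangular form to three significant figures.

Z_in ≈ 37.3 − j22 Ω

βl = 2π × 0.397 = 143°
tan(βl) = tan(143°) = -0.756
Z_in = Z_0·(Z_L + jZ_0·tanβl)/(Z_0 + jZ_L·tanβl)
     = 50·(28 − j37.8)/(50 − j21.2)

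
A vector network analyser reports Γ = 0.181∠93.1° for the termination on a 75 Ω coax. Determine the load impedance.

Z_L = Z_0·(1 + Γ)/(1 − Γ) = 75·(0.99 + j0.181)/(1.01 − j0.181)

Z_L ≈ 68.9 + j25.8 Ω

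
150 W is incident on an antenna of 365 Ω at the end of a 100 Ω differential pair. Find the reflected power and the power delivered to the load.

P_reflected ≈ 48.7 W; P_delivered ≈ 101 W

Γ = (365 − 100)/(365 + 100) = 0.57
|Γ|² = 0.325
P_refl = |Γ|²·P_inc = 48.7 W, P_del = (1 − |Γ|²)·P_inc = 101 W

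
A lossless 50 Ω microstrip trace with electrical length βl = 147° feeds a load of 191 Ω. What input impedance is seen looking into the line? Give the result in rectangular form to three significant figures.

Z_in ≈ 38 + j61.7 Ω

tan(βl) = tan(147°) = -0.649
Z_in = Z_0·(Z_L + jZ_0·tanβl)/(Z_0 + jZ_L·tanβl)
     = 50·(191 − j32.5)/(50 − j124)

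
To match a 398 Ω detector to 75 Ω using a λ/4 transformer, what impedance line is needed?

Z_qwt ≈ 173 Ω

Z_qwt = √(Z_0·R_L) = √(75 × 398) = √29850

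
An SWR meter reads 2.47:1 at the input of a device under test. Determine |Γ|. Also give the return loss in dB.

|Γ| = (S − 1)/(S + 1) = (2.47 − 1)/(2.47 + 1) = 1.47/3.47
RL = −20·log₁₀|Γ| = −20·log₁₀(0.424)

|Γ| ≈ 0.424; return loss ≈ 7.46 dB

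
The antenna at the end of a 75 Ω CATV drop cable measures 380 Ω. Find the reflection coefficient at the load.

Γ = (Z_L − Z_0)/(Z_L + Z_0) = (380 − 75)/(380 + 75) = 305/455

Γ = 0.67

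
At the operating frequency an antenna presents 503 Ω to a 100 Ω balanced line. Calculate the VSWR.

VSWR ≈ 5.03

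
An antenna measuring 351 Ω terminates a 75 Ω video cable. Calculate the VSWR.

Γ = (351 − 75)/(351 + 75) = 0.648
VSWR = (1 + 0.648)/(1 − 0.648)

VSWR ≈ 4.68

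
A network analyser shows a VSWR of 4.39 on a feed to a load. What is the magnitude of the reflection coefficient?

|Γ| ≈ 0.629

|Γ| = (S − 1)/(S + 1) = (4.39 − 1)/(4.39 + 1) = 3.39/5.39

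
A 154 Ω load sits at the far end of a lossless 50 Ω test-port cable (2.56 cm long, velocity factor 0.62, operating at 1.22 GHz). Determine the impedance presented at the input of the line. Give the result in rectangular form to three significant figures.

Z_in ≈ 20.7 − j24.5 Ω

λ = v/f = 0.62·c / 1.22 GHz = 0.152 m
βl = 2π·l/λ = 2π × 0.168 = 60.4°
tan(βl) = tan(60.4°) = 1.76
Z_in = Z_0·(Z_L + jZ_0·tanβl)/(Z_0 + jZ_L·tanβl)
     = 50·(154 + j88.2)/(50 + j272)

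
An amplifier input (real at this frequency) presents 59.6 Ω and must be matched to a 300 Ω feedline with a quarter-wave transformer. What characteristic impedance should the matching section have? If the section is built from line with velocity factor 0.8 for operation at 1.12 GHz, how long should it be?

Z_qwt = √(Z_0·R_L) = √(300 × 59.6) = √17880
λ = 0.8·c/f = 0.214 m, so l = λ/4 = 0.0536 m

Z_qwt ≈ 134 Ω; length ≈ 5.36 cm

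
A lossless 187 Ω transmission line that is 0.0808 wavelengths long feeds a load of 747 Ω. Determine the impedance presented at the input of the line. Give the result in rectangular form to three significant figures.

Z_in ≈ 165 − j262 Ω

βl = 2π × 0.0808 = 29.1°
tan(βl) = tan(29.1°) = 0.556
Z_in = Z_0·(Z_L + jZ_0·tanβl)/(Z_0 + jZ_L·tanβl)
     = 187·(747 + j104)/(187 + j416)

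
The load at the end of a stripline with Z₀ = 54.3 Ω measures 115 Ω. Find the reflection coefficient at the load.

Γ = 0.359

Γ = (Z_L − Z_0)/(Z_L + Z_0) = (115 − 54.3)/(115 + 54.3) = 60.7/169.3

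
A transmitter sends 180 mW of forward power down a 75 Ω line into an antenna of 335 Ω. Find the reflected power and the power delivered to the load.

P_reflected ≈ 72.4 mW; P_delivered ≈ 108 mW

Γ = (335 − 75)/(335 + 75) = 0.634
|Γ|² = 0.402
P_refl = |Γ|²·P_inc = 72.4 mW, P_del = (1 − |Γ|²)·P_inc = 108 mW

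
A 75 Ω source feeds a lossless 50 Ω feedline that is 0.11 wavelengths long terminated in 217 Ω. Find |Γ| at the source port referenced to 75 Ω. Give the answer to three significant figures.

βl = 2π × 0.11 = 39.6°
tan(βl) = 0.827
Z_in = Z_0·(Z_L + jZ_0·tanβl)/(Z_0 + jZ_L·tanβl) = 26.3 − j53.1 Ω
Γ_s = (Z_in − Z_s)/(Z_in + Z_s) = (-48.7 − j53.1)/(101 − j53.1), |Γ_s| = 0.63

|Γ| ≈ 0.63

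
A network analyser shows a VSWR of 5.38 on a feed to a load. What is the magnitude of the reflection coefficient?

|Γ| ≈ 0.687

|Γ| = (S − 1)/(S + 1) = (5.38 − 1)/(5.38 + 1) = 4.38/6.38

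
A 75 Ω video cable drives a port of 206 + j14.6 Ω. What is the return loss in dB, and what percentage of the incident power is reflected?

RL ≈ 6.59 dB; 21.9% of incident power reflected

Γ = (131 + j14.6)/(281 + j14.6), |Γ| = 0.468
RL = −20·log₁₀(0.468) = 6.59 dB
P_refl/P_inc = |Γ|² = 0.219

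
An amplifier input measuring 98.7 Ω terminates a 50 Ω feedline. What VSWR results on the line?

Γ = (98.7 − 50)/(98.7 + 50) = 0.328
VSWR = (1 + 0.328)/(1 − 0.328)

VSWR ≈ 1.97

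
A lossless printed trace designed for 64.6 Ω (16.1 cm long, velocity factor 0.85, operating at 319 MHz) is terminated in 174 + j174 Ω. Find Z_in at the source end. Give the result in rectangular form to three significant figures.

Z_in ≈ 14.8 − j33.4 Ω

λ = v/f = 0.85·c / 319 MHz = 0.799 m
βl = 2π·l/λ = 2π × 0.201 = 72.5°
tan(βl) = tan(72.5°) = 3.17
Z_in = Z_0·(Z_L + jZ_0·tanβl)/(Z_0 + jZ_L·tanβl)
     = 64.6·(174 + j379)/(-487 + j552)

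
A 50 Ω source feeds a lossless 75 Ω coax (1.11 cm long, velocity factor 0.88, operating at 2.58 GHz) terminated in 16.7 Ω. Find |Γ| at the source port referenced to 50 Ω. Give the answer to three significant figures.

|Γ| ≈ 0.638

λ = v/f = 0.88·c / 2.58 GHz = 0.102 m
βl = 2π·l/λ = 2π × 0.108 = 39.1°
tan(βl) = 0.811
Z_in = Z_0·(Z_L + jZ_0·tanβl)/(Z_0 + jZ_L·tanβl) = 26.8 + j56 Ω
Γ_s = (Z_in − Z_s)/(Z_in + Z_s) = (-23.2 + j56)/(76.8 + j56), |Γ_s| = 0.638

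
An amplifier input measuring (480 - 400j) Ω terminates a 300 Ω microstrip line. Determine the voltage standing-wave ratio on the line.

VSWR ≈ 3

Γ = (Z_L − Z_0)/(Z_L + Z_0) = (180 − j400)/(780 − j400)
|Γ| = 439/877 = 0.5
VSWR = (1 + |Γ|)/(1 − |Γ|) = 1.5/0.5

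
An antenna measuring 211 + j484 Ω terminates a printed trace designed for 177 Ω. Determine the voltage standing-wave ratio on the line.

Γ = (Z_L − Z_0)/(Z_L + Z_0) = (34 + j484)/(388 + j484)
|Γ| = 485/620 = 0.782
VSWR = (1 + |Γ|)/(1 − |Γ|) = 1.78/0.218

VSWR ≈ 8.18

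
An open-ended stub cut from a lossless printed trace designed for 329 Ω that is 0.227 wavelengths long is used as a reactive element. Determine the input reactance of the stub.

βl = 2π × 0.227 = 81.7°
tan(βl) = 6.87
For an open-ended stub, Z_in = −jZ_0·cot(βl) = −jZ_0/tan(βl)

X_in ≈ -47.9 Ω (capacitive)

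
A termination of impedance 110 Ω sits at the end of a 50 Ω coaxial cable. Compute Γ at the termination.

Γ = (Z_L − Z_0)/(Z_L + Z_0) = (110 − 50)/(110 + 50) = 60/160

Γ = 0.375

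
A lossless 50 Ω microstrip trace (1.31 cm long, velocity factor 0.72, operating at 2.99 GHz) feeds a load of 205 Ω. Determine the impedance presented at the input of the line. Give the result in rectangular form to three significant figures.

λ = v/f = 0.72·c / 2.99 GHz = 0.0722 m
βl = 2π·l/λ = 2π × 0.181 = 65.3°
tan(βl) = tan(65.3°) = 2.17
Z_in = Z_0·(Z_L + jZ_0·tanβl)/(Z_0 + jZ_L·tanβl)
     = 50·(205 + j109)/(50 + j445)

Z_in ≈ 14.6 − j21.4 Ω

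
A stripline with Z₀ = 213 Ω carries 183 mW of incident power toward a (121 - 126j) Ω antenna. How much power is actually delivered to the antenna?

P_delivered ≈ 148 mW

|Γ| = |(-92 − j126)/(334 − j126)| = 0.437
|Γ|² = 0.191
P_refl = |Γ|²·P_inc = 35 mW, P_del = (1 − |Γ|²)·P_inc = 148 mW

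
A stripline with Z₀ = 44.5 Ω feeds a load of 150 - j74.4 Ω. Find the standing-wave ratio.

Γ = (Z_L − Z_0)/(Z_L + Z_0) = (105.5 − j74.4)/(194.5 − j74.4)
|Γ| = 129/208 = 0.62
VSWR = (1 + |Γ|)/(1 − |Γ|) = 1.62/0.38

VSWR ≈ 4.26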